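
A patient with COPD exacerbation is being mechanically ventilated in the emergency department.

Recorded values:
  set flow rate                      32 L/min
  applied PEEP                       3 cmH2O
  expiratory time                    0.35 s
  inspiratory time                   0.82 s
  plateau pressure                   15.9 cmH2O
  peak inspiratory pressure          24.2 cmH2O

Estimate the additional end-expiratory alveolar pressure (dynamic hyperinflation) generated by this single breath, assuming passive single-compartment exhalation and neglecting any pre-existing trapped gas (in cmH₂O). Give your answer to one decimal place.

Flow: 32 L/min ÷ 60 = 0.5333 L/s.
Vt = flow × Ti = 0.5333 L/s × 0.82 s × 1000 mL/L = 437.31 mL.
R = (PIP − Pplat)/V̇ = (24.2 − 15.9) / 0.5333 = 8.3/0.5333 = 15.563 cmH2O·s/L.
C = Vt/(Pplat − PEEP) = 437.31 / (15.9 − 3) = 437.31/12.9 = 33.9 mL/cmH2O.
τ = R × C = 15.563 × 0.0339 L/cmH2O = 0.5276 s.
Fraction remaining = e^(−Te/τ) = e^(−0.35/0.5276) = 0.5151; trapped volume = 437.31 × 0.5151 = 225.26 mL.
Additional alveolar pressure from trapping ≈ V_trapped / C = 225.26 / 33.9 = 6.645 cmH2O.

6.6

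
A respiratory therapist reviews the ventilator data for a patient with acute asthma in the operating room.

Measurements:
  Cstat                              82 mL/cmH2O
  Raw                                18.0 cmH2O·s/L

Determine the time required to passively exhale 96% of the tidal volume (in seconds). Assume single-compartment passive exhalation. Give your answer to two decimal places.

4.75

τ = R × C = 18.0 × 82 mL/cmH2O = 18.0 × 0.082 L/cmH2O = 1.476 s.
Exhaled fraction f = 1 − e^(−t/τ) → t = −τ·ln(1 − f) = −1.476·ln(0.04) = 4.751 s.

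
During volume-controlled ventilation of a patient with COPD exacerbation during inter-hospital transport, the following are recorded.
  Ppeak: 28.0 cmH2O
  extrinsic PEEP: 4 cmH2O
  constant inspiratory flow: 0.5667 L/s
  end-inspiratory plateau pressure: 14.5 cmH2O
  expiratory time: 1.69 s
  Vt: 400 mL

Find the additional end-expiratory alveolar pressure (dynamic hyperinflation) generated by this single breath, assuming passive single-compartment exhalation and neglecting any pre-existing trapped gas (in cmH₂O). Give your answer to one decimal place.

1.6

R = (PIP − Pplat)/V̇ = (28.0 − 14.5) / 0.5667 = 13.5/0.5667 = 23.822 cmH2O·s/L.
C = Vt/(Pplat − PEEP) = 400.0 / (14.5 − 4) = 400.0/10.5 = 38.095 mL/cmH2O.
τ = R × C = 23.822 × 0.0381 L/cmH2O = 0.9076 s.
Fraction remaining = e^(−Te/τ) = e^(−1.69/0.9076) = 0.1554; trapped volume = 400.0 × 0.1554 = 62.16 mL.
Additional alveolar pressure from trapping ≈ V_trapped / C = 62.16 / 38.095 = 1.632 cmH2O.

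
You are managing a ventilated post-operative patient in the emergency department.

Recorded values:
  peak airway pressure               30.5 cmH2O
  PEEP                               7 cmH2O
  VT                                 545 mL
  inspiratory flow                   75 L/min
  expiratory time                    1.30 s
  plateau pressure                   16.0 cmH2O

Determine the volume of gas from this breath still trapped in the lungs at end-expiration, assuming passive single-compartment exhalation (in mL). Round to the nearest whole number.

86

Flow: 75 L/min ÷ 60 = 1.25 L/s.
R = (PIP − Pplat)/V̇ = (30.5 − 16.0) / 1.25 = 14.5/1.25 = 11.6 cmH2O·s/L.
C = Vt/(Pplat − PEEP) = 545.0 / (16.0 − 7) = 545.0/9.0 = 60.556 mL/cmH2O.
τ = R × C = 11.6 × 0.06056 L/cmH2O = 0.7025 s.
Fraction remaining = e^(−Te/τ) = e^(−1.30/0.7025) = 0.1572.
Trapped volume = 545.0 × 0.1572 = 85.674 mL.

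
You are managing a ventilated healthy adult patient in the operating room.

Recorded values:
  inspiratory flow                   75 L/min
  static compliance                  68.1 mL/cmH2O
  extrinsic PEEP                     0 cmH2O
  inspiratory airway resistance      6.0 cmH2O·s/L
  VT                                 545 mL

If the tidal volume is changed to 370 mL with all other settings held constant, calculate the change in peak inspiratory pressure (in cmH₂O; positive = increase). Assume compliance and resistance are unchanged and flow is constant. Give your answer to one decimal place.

PIP = Vt/C + R·V̇ + PEEP (constant-flow equation of motion).
Only the elastic term changes: ΔPIP = ΔVt / C = (370 − 545) / 68.1 = -2.57 cmH2O.

-2.6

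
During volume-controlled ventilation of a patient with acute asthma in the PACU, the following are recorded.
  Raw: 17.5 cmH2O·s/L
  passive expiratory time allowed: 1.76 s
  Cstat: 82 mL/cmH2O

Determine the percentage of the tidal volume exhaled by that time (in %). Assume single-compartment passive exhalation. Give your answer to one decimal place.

70.7

τ = R × C = 17.5 × 82 mL/cmH2O = 17.5 × 0.082 L/cmH2O = 1.435 s.
Passive exhalation: V(t)/V₀ = e^(−t/τ) = e^(−1.76/1.435) = 0.2933.
Fraction exhaled = 1 − 0.2933 = 0.7067 → 70.67%.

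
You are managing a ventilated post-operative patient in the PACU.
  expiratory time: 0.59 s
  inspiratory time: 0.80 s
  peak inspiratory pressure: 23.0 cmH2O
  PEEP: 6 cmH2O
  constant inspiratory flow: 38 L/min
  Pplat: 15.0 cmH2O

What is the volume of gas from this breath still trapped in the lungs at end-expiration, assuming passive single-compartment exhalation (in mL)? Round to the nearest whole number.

Flow: 38 L/min ÷ 60 = 0.6333 L/s.
Vt = flow × Ti = 0.6333 L/s × 0.80 s × 1000 mL/L = 506.64 mL.
R = (PIP − Pplat)/V̇ = (23.0 − 15.0) / 0.6333 = 8.0/0.6333 = 12.632 cmH2O·s/L.
C = Vt/(Pplat − PEEP) = 506.64 / (15.0 − 6) = 506.64/9.0 = 56.293 mL/cmH2O.
τ = R × C = 12.632 × 0.05629 L/cmH2O = 0.7111 s.
Fraction remaining = e^(−Te/τ) = e^(−0.59/0.7111) = 0.4362.
Trapped volume = 506.64 × 0.4362 = 221.0 mL.

221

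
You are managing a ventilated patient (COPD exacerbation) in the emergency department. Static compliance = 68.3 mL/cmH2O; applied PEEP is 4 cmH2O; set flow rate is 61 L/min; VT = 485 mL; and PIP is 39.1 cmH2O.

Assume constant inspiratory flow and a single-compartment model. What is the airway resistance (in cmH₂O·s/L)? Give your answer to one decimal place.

27.5

Flow: 61 L/min ÷ 60 = 1.0167 L/s.
Equation of motion (constant flow): PIP = Vt/C + R·V̇ + PEEP.
R·V̇ = PIP − Vt/C − PEEP = 39.1 − 485/68.3 − 4 = 39.1 − 7.101 − 4 = 27.999 cmH2O.
R = 27.999 / 1.0167 = 27.539 cmH2O·s/L.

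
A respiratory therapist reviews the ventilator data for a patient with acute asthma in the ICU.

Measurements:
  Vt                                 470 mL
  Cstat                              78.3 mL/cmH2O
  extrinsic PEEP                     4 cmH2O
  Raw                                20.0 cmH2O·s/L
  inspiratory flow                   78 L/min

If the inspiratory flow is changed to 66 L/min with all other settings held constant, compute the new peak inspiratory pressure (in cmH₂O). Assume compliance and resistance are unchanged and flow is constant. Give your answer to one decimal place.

Flow: 78 L/min ÷ 60 = 1.3 L/s.
New flow: 66 L/min ÷ 60 = 1.1 L/s.
PIP = Vt/C + R·V̇ + PEEP (constant-flow equation of motion).
Only the resistive term changes: ΔPIP = R × ΔV̇ = 20.0 × (1.1 − 1.3) = 20.0 × -0.2 = -4.0 cmH2O.
Original PIP = 470/78.3 + 20.0×1.3 + 4 = 36.003 cmH2O; new PIP = 36.003 + (-4.0) = 32.003 cmH2O.

32.0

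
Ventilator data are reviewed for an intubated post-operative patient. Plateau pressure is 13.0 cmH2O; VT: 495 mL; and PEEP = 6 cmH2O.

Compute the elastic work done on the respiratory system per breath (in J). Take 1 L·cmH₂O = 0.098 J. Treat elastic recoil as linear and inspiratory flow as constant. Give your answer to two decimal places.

0.17

Elastic work ≈ ½ × (Pplat − PEEP) × Vt = 0.5 × (13.0 − 6) × 0.495 L = 0.5 × 7.0 × 0.495 = 1.733 L·cmH2O.
× 0.098 J/(L·cmH2O) → 0.1698 J.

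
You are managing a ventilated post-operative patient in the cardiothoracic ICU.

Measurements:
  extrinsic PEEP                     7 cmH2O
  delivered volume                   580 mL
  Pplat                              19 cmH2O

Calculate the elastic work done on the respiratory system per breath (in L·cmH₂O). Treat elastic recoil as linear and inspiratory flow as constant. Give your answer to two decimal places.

3.48

Elastic work ≈ ½ × (Pplat − PEEP) × Vt = 0.5 × (19 − 7) × 0.580 L = 0.5 × 12.0 × 0.580 = 3.48 L·cmH2O.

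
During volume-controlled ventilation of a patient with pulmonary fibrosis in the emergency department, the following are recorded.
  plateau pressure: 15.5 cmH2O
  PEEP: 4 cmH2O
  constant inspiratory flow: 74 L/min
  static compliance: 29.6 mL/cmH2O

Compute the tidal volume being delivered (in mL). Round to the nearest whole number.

Vt = Cstat × (Pplat − PEEP) = 29.6 × (15.5 − 4) = 29.6 × 11.5 = 340.4 mL.

340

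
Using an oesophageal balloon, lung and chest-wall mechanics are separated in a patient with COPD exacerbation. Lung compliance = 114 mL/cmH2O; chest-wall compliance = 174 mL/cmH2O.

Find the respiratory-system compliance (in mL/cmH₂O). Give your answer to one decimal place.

68.9

Lung and chest wall are elastances in series: 1/Crs = 1/CL + 1/Ccw.
1/Crs = 1/114 + 1/174 = 0.01452.
Crs = 68.871 mL/cmH2O.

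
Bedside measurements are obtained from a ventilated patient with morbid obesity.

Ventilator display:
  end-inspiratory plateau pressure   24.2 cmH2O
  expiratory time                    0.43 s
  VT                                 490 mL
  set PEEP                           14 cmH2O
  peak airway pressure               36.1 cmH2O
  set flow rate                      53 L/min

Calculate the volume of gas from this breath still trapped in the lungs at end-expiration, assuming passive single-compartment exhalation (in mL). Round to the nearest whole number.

252

Flow: 53 L/min ÷ 60 = 0.8833 L/s.
R = (PIP − Pplat)/V̇ = (36.1 − 24.2) / 0.8833 = 11.9/0.8833 = 13.472 cmH2O·s/L.
C = Vt/(Pplat − PEEP) = 490.0 / (24.2 − 14) = 490.0/10.2 = 48.039 mL/cmH2O.
τ = R × C = 13.472 × 0.04804 L/cmH2O = 0.6472 s.
Fraction remaining = e^(−Te/τ) = e^(−0.43/0.6472) = 0.5146.
Trapped volume = 490.0 × 0.5146 = 252.15 mL.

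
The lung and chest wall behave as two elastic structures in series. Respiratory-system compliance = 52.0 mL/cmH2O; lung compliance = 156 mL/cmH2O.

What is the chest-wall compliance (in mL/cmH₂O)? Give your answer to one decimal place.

78.0

1/Ccw = 1/Crs − 1/CL.
1/Ccw = 1/52.0 − 1/156 = 0.01282.
Ccw = 78.003 mL/cmH2O.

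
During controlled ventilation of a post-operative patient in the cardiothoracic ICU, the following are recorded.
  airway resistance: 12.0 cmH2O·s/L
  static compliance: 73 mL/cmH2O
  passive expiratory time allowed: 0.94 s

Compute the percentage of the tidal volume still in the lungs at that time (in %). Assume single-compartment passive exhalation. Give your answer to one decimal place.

34.2

τ = R × C = 12.0 × 73 mL/cmH2O = 12.0 × 0.073 L/cmH2O = 0.876 s.
Passive exhalation: V(t)/V₀ = e^(−t/τ) = e^(−0.94/0.876) = 0.342.
Fraction remaining = 0.342 → 34.2%.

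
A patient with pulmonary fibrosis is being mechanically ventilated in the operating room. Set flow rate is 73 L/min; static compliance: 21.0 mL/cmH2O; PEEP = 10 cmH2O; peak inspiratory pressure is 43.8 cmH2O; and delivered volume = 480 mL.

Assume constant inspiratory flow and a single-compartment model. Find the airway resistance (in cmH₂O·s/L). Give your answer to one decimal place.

9.0

Flow: 73 L/min ÷ 60 = 1.2167 L/s.
Equation of motion (constant flow): PIP = Vt/C + R·V̇ + PEEP.
R·V̇ = PIP − Vt/C − PEEP = 43.8 − 480/21.0 − 10 = 43.8 − 22.857 − 10 = 10.943 cmH2O.
R = 10.943 / 1.2167 = 8.994 cmH2O·s/L.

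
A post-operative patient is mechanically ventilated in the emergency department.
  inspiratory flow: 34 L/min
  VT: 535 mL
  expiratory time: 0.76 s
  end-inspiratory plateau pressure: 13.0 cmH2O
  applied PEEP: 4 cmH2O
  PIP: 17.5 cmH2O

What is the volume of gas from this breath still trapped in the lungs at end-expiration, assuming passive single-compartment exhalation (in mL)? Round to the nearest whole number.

Flow: 34 L/min ÷ 60 = 0.5667 L/s.
R = (PIP − Pplat)/V̇ = (17.5 − 13.0) / 0.5667 = 4.5/0.5667 = 7.941 cmH2O·s/L.
C = Vt/(Pplat − PEEP) = 535.0 / (13.0 − 4) = 535.0/9.0 = 59.444 mL/cmH2O.
τ = R × C = 7.941 × 0.05944 L/cmH2O = 0.472 s.
Fraction remaining = e^(−Te/τ) = e^(−0.76/0.472) = 0.1999.
Trapped volume = 535.0 × 0.1999 = 106.95 mL.

107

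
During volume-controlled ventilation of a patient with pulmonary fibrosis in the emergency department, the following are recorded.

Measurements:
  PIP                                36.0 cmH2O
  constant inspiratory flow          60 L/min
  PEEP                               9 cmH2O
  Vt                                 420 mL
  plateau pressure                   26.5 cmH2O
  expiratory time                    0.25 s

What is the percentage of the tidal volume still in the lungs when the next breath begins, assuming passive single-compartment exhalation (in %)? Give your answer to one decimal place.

33.4

Flow: 60 L/min ÷ 60 = 1 L/s.
R = (PIP − Pplat)/V̇ = (36.0 − 26.5) / 1 = 9.5/1 = 9.5 cmH2O·s/L.
C = Vt/(Pplat − PEEP) = 420.0 / (26.5 − 9) = 420.0/17.5 = 24.0 mL/cmH2O.
τ = R × C = 9.5 × 0.024 L/cmH2O = 0.228 s.
Fraction remaining at end-expiration = e^(−Te/τ) = e^(−0.25/0.228) = 0.334 → 33.4%.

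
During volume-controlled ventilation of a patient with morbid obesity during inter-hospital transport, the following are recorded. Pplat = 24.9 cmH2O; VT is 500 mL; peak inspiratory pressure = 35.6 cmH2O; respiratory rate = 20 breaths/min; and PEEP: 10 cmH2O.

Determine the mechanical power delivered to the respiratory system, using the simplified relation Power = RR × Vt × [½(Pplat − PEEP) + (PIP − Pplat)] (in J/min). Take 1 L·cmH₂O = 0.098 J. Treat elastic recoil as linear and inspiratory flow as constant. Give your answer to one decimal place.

Per-breath work = Vt × [½(Pplat−PEEP) + (PIP−Pplat)] = 0.500 × [0.5×14.9 + 10.7] = 0.500 × 18.15 = 9.075 L·cmH2O.
Power = 20 × 9.075 = 181.5 L·cmH2O/min.
× 0.098 J/(L·cmH2O) → 17.787 J/min.

17.8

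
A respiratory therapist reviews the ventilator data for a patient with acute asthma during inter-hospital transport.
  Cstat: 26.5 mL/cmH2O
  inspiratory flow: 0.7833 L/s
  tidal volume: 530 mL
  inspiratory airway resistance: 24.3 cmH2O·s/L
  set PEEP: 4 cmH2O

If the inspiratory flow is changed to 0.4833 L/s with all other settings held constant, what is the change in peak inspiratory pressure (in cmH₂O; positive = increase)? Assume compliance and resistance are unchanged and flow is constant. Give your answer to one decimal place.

PIP = Vt/C + R·V̇ + PEEP (constant-flow equation of motion).
Only the resistive term changes: ΔPIP = R × ΔV̇ = 24.3 × (0.4833 − 0.7833) = 24.3 × -0.3 = -7.29 cmH2O.

-7.3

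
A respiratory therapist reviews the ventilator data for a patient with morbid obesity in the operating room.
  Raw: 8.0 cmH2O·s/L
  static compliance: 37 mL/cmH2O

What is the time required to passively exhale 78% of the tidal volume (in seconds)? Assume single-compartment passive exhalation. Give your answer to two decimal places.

τ = R × C = 8.0 × 37 mL/cmH2O = 8.0 × 0.037 L/cmH2O = 0.296 s.
Exhaled fraction f = 1 − e^(−t/τ) → t = −τ·ln(1 − f) = −0.296·ln(0.22) = 0.4482 s.

0.45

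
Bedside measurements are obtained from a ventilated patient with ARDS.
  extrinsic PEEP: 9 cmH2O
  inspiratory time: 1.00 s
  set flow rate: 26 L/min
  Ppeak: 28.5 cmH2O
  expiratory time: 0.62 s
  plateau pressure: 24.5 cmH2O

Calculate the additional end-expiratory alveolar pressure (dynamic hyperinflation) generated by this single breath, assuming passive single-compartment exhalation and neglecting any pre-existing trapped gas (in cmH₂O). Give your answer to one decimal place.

Flow: 26 L/min ÷ 60 = 0.4333 L/s.
Vt = flow × Ti = 0.4333 L/s × 1.00 s × 1000 mL/L = 433.3 mL.
R = (PIP − Pplat)/V̇ = (28.5 − 24.5) / 0.4333 = 4.0/0.4333 = 9.231 cmH2O·s/L.
C = Vt/(Pplat − PEEP) = 433.3 / (24.5 − 9) = 433.3/15.5 = 27.955 mL/cmH2O.
τ = R × C = 9.231 × 0.02796 L/cmH2O = 0.2581 s.
Fraction remaining = e^(−Te/τ) = e^(−0.62/0.2581) = 0.09052; trapped volume = 433.3 × 0.09052 = 39.222 mL.
Additional alveolar pressure from trapping ≈ V_trapped / C = 39.222 / 27.955 = 1.403 cmH2O.

1.4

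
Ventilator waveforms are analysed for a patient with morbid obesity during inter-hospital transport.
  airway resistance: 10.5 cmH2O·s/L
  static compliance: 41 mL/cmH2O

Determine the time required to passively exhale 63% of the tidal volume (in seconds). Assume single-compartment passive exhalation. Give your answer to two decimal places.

0.43

τ = R × C = 10.5 × 41 mL/cmH2O = 10.5 × 0.041 L/cmH2O = 0.4305 s.
Exhaled fraction f = 1 − e^(−t/τ) → t = −τ·ln(1 − f) = −0.4305·ln(0.37) = 0.428 s.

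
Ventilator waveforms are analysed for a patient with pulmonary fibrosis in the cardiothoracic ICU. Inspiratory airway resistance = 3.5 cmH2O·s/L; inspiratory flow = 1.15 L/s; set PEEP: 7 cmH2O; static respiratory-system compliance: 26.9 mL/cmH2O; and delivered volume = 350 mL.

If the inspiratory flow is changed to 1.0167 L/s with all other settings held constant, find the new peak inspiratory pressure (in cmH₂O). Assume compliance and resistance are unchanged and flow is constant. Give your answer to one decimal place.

PIP = Vt/C + R·V̇ + PEEP (constant-flow equation of motion).
Only the resistive term changes: ΔPIP = R × ΔV̇ = 3.5 × (1.0167 − 1.15) = 3.5 × -0.1333 = -0.4666 cmH2O.
Original PIP = 350/26.9 + 3.5×1.15 + 7 = 24.036 cmH2O; new PIP = 24.036 + (-0.4666) = 23.569 cmH2O.

23.6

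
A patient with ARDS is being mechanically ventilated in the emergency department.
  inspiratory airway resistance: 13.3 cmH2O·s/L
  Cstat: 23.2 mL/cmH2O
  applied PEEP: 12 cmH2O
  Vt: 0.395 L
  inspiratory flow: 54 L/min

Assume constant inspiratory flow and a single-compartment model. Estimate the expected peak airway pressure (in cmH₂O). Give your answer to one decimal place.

Flow: 54 L/min ÷ 60 = 0.9 L/s.
Equation of motion (constant flow): PIP = Vt/C + R·V̇ + PEEP.
PIP = 395/23.2 + 13.3×0.9 + 12 = 17.026 + 11.97 + 12 = 40.996 cmH2O.

41.0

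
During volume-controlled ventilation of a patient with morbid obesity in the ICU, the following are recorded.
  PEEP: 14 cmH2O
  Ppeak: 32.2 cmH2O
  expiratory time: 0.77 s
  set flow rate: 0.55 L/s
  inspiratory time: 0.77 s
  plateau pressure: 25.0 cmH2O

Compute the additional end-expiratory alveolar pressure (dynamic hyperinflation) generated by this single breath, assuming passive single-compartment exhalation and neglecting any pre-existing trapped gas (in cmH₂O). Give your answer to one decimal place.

Vt = flow × Ti = 0.55 L/s × 0.77 s × 1000 mL/L = 423.5 mL.
R = (PIP − Pplat)/V̇ = (32.2 − 25.0) / 0.55 = 7.2/0.55 = 13.091 cmH2O·s/L.
C = Vt/(Pplat − PEEP) = 423.5 / (25.0 − 14) = 423.5/11.0 = 38.5 mL/cmH2O.
τ = R × C = 13.091 × 0.0385 L/cmH2O = 0.504 s.
Fraction remaining = e^(−Te/τ) = e^(−0.77/0.504) = 0.217; trapped volume = 423.5 × 0.217 = 91.9 mL.
Additional alveolar pressure from trapping ≈ V_trapped / C = 91.9 / 38.5 = 2.387 cmH2O.

2.4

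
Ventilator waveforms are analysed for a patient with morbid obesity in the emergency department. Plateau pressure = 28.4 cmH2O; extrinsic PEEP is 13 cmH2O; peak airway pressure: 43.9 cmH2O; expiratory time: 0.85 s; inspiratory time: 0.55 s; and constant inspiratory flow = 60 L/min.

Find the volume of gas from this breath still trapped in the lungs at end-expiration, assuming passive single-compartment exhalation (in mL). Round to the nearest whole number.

Flow: 60 L/min ÷ 60 = 1 L/s.
Vt = flow × Ti = 1 L/s × 0.55 s × 1000 mL/L = 550.0 mL.
R = (PIP − Pplat)/V̇ = (43.9 − 28.4) / 1 = 15.5/1 = 15.5 cmH2O·s/L.
C = Vt/(Pplat − PEEP) = 550.0 / (28.4 − 13) = 550.0/15.4 = 35.714 mL/cmH2O.
τ = R × C = 15.5 × 0.03571 L/cmH2O = 0.5535 s.
Fraction remaining = e^(−Te/τ) = e^(−0.85/0.5535) = 0.2153.
Trapped volume = 550.0 × 0.2153 = 118.42 mL.

118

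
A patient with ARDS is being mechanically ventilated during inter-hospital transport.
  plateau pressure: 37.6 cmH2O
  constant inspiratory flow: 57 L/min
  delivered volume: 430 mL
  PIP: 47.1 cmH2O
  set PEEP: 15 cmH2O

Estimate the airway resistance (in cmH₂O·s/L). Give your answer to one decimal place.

10.0

Flow: 57 L/min ÷ 60 = 0.95 L/s.
Raw = (PIP − Pplat) / flow = (47.1 − 37.6) / 0.95 = 9.5 / 0.95 = 10.0 cmH2O·s/L.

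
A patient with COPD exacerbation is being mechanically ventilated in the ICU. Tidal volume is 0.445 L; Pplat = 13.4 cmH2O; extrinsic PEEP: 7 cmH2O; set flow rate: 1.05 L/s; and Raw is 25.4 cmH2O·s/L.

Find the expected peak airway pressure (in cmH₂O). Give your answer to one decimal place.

40.1

PIP = Pplat + Raw × flow = 13.4 + 25.4 × 1.05 = 13.4 + 26.67 = 40.07 cmH2O.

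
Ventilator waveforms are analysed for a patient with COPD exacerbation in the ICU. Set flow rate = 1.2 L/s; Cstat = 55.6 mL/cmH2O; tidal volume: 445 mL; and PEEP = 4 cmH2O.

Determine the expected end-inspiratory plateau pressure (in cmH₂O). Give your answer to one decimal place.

Pplat = PEEP + Vt / Cstat = 4 + 445 / 55.6 = 4 + 8.004 = 12.004 cmH2O.

12.0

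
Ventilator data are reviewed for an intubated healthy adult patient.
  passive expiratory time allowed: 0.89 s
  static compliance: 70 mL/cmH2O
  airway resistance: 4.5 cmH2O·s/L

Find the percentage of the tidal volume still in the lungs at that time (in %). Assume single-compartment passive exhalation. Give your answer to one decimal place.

5.9

τ = R × C = 4.5 × 70 mL/cmH2O = 4.5 × 0.070 L/cmH2O = 0.315 s.
Passive exhalation: V(t)/V₀ = e^(−t/τ) = e^(−0.89/0.315) = 0.05929.
Fraction remaining = 0.05929 → 5.929%.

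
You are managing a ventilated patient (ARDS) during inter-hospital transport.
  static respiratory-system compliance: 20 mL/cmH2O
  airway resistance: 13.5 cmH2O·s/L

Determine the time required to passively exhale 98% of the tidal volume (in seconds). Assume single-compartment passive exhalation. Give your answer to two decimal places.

τ = R × C = 13.5 × 20 mL/cmH2O = 13.5 × 0.020 L/cmH2O = 0.27 s.
Exhaled fraction f = 1 − e^(−t/τ) → t = −τ·ln(1 − f) = −0.27·ln(0.02) = 1.056 s.

1.06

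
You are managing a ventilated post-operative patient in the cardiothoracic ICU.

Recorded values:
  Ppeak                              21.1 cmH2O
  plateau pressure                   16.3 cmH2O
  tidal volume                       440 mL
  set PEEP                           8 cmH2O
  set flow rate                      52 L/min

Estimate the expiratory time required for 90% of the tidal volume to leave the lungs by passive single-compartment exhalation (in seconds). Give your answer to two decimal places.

Flow: 52 L/min ÷ 60 = 0.8667 L/s.
R = (PIP − Pplat)/V̇ = (21.1 − 16.3) / 0.8667 = 4.8/0.8667 = 5.538 cmH2O·s/L.
C = Vt/(Pplat − PEEP) = 440.0 / (16.3 − 8) = 440.0/8.3 = 53.012 mL/cmH2O.
τ = R × C = 5.538 × 0.05301 L/cmH2O = 0.2936 s.
t = −τ·ln(1 − 0.90) = −0.2936·ln(0.1) = 0.676 s.

0.68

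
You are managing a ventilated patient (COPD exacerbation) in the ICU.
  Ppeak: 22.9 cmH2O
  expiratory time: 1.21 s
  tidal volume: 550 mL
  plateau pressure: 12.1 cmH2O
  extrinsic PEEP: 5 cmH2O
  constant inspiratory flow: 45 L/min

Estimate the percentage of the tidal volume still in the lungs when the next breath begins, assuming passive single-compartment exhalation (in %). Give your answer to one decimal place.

33.8

Flow: 45 L/min ÷ 60 = 0.75 L/s.
R = (PIP − Pplat)/V̇ = (22.9 − 12.1) / 0.75 = 10.8/0.75 = 14.4 cmH2O·s/L.
C = Vt/(Pplat − PEEP) = 550.0 / (12.1 − 5) = 550.0/7.1 = 77.465 mL/cmH2O.
τ = R × C = 14.4 × 0.07747 L/cmH2O = 1.116 s.
Fraction remaining at end-expiration = e^(−Te/τ) = e^(−1.21/1.116) = 0.3382 → 33.82%.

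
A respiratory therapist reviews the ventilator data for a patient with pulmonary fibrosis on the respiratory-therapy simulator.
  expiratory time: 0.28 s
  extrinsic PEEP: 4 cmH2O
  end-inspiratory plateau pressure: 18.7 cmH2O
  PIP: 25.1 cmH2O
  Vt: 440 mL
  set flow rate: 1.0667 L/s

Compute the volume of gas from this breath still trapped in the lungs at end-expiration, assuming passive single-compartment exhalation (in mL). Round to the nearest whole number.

93

R = (PIP − Pplat)/V̇ = (25.1 − 18.7) / 1.0667 = 6.4/1.0667 = 6.0 cmH2O·s/L.
C = Vt/(Pplat − PEEP) = 440.0 / (18.7 − 4) = 440.0/14.7 = 29.932 mL/cmH2O.
τ = R × C = 6.0 × 0.02993 L/cmH2O = 0.1796 s.
Fraction remaining = e^(−Te/τ) = e^(−0.28/0.1796) = 0.2103.
Trapped volume = 440.0 × 0.2103 = 92.532 mL.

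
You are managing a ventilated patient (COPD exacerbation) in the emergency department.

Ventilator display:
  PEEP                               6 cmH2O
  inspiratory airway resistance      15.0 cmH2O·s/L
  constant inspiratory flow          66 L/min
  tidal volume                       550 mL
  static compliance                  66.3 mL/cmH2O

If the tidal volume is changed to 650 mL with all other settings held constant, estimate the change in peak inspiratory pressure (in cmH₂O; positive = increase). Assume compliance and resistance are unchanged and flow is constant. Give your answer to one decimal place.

1.5

PIP = Vt/C + R·V̇ + PEEP (constant-flow equation of motion).
Only the elastic term changes: ΔPIP = ΔVt / C = (650 − 550) / 66.3 = 1.508 cmH2O.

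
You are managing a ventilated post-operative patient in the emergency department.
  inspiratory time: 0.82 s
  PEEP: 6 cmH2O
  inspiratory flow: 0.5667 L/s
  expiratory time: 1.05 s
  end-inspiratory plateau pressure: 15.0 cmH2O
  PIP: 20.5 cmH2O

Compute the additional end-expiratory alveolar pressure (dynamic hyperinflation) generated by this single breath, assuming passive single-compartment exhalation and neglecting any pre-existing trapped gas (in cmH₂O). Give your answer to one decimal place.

Vt = flow × Ti = 0.5667 L/s × 0.82 s × 1000 mL/L = 464.69 mL.
R = (PIP − Pplat)/V̇ = (20.5 − 15.0) / 0.5667 = 5.5/0.5667 = 9.705 cmH2O·s/L.
C = Vt/(Pplat − PEEP) = 464.69 / (15.0 − 6) = 464.69/9.0 = 51.632 mL/cmH2O.
τ = R × C = 9.705 × 0.05163 L/cmH2O = 0.5011 s.
Fraction remaining = e^(−Te/τ) = e^(−1.05/0.5011) = 0.123; trapped volume = 464.69 × 0.123 = 57.157 mL.
Additional alveolar pressure from trapping ≈ V_trapped / C = 57.157 / 51.632 = 1.107 cmH2O.

1.1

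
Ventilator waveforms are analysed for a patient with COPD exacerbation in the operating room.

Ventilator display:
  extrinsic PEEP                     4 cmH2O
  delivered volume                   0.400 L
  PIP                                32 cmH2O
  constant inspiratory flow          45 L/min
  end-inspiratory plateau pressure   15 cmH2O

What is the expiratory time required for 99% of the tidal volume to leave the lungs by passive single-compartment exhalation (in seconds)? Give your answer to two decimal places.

3.80

Flow: 45 L/min ÷ 60 = 0.75 L/s.
R = (PIP − Pplat)/V̇ = (32 − 15) / 0.75 = 17.0/0.75 = 22.667 cmH2O·s/L.
C = Vt/(Pplat − PEEP) = 400.0 / (15 − 4) = 400.0/11.0 = 36.364 mL/cmH2O.
τ = R × C = 22.667 × 0.03636 L/cmH2O = 0.8242 s.
t = −τ·ln(1 − 0.99) = −0.8242·ln(0.01) = 3.796 s.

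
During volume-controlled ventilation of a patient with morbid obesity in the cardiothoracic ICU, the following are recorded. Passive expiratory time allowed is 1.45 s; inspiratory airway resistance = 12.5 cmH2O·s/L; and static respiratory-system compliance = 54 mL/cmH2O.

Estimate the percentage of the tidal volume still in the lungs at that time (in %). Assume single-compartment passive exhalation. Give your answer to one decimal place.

11.7

τ = R × C = 12.5 × 54 mL/cmH2O = 12.5 × 0.054 L/cmH2O = 0.675 s.
Passive exhalation: V(t)/V₀ = e^(−t/τ) = e^(−1.45/0.675) = 0.1167.
Fraction remaining = 0.1167 → 11.67%.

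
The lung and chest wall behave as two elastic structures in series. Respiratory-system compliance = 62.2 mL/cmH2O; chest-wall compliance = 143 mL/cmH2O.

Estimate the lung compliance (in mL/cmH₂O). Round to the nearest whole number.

110

1/CL = 1/Crs − 1/Ccw.
1/CL = 1/62.2 − 1/143 = 0.009084.
CL = 110.08 mL/cmH2O.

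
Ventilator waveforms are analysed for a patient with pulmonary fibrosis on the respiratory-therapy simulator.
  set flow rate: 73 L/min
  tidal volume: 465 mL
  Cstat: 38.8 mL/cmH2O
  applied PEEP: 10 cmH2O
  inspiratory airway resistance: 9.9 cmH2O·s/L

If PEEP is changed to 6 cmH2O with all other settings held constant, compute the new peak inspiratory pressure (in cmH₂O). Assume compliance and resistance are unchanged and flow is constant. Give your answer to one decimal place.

30.0

Flow: 73 L/min ÷ 60 = 1.2167 L/s.
PIP = Vt/C + R·V̇ + PEEP (constant-flow equation of motion).
Only the baseline term changes: ΔPIP = ΔPEEP = 6 − 10 = -4.0 cmH2O.
Original PIP = 465/38.8 + 9.9×1.2167 + 10 = 34.03 cmH2O; new PIP = 34.03 + (-4.0) = 30.03 cmH2O.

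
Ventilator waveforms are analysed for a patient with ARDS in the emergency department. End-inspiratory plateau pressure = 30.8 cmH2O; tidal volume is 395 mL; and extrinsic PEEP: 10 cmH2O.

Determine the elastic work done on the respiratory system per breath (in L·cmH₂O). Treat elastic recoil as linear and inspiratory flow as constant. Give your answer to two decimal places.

Elastic work ≈ ½ × (Pplat − PEEP) × Vt = 0.5 × (30.8 − 10) × 0.395 L = 0.5 × 20.8 × 0.395 = 4.108 L·cmH2O.

4.11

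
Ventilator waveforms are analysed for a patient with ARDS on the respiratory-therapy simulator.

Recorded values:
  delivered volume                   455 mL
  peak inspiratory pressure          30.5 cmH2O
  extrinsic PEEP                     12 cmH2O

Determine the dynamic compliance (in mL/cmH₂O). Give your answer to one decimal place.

24.6

Dynamic compliance = Vt / (PIP − PEEP) = 455 / (30.5 − 12) = 455 / 18.5 = 24.595 mL/cmH2O.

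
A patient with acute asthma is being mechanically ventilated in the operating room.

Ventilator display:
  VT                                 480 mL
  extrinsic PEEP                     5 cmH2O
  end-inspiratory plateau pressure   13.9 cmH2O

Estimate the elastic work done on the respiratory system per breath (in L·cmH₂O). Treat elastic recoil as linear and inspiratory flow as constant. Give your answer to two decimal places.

Elastic work ≈ ½ × (Pplat − PEEP) × Vt = 0.5 × (13.9 − 5) × 0.480 L = 0.5 × 8.9 × 0.480 = 2.136 L·cmH2O.

2.14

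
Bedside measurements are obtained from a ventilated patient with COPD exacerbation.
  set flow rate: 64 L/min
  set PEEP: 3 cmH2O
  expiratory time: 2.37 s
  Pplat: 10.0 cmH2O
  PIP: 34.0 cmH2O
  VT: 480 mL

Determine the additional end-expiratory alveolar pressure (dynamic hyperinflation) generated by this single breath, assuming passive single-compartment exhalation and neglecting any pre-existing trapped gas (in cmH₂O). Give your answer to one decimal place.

1.5

Flow: 64 L/min ÷ 60 = 1.0667 L/s.
R = (PIP − Pplat)/V̇ = (34.0 − 10.0) / 1.0667 = 24.0/1.0667 = 22.499 cmH2O·s/L.
C = Vt/(Pplat − PEEP) = 480.0 / (10.0 − 3) = 480.0/7.0 = 68.571 mL/cmH2O.
τ = R × C = 22.499 × 0.06857 L/cmH2O = 1.543 s.
Fraction remaining = e^(−Te/τ) = e^(−2.37/1.543) = 0.2152; trapped volume = 480.0 × 0.2152 = 103.3 mL.
Additional alveolar pressure from trapping ≈ V_trapped / C = 103.3 / 68.571 = 1.506 cmH2O.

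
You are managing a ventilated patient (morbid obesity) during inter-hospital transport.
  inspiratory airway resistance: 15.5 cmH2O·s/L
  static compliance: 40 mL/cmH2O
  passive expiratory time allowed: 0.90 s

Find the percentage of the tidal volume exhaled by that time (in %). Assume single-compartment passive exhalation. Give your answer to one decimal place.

τ = R × C = 15.5 × 40 mL/cmH2O = 15.5 × 0.040 L/cmH2O = 0.62 s.
Passive exhalation: V(t)/V₀ = e^(−t/τ) = e^(−0.90/0.62) = 0.2342.
Fraction exhaled = 1 − 0.2342 = 0.7658 → 76.58%.

76.6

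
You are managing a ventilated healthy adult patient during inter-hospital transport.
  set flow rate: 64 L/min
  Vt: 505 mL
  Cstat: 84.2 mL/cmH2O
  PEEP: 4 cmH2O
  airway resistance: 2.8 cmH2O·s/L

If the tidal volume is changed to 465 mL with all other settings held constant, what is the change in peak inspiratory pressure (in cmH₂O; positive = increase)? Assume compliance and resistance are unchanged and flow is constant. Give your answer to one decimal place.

PIP = Vt/C + R·V̇ + PEEP (constant-flow equation of motion).
Only the elastic term changes: ΔPIP = ΔVt / C = (465 − 505) / 84.2 = -0.4751 cmH2O.

-0.5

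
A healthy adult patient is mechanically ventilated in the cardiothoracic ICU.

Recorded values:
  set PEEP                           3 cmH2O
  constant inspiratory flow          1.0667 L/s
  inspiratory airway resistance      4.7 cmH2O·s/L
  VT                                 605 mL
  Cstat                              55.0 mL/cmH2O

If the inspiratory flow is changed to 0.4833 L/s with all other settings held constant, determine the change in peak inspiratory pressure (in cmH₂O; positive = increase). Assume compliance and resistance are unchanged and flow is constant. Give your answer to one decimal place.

PIP = Vt/C + R·V̇ + PEEP (constant-flow equation of motion).
Only the resistive term changes: ΔPIP = R × ΔV̇ = 4.7 × (0.4833 − 1.0667) = 4.7 × -0.5834 = -2.742 cmH2O.

-2.7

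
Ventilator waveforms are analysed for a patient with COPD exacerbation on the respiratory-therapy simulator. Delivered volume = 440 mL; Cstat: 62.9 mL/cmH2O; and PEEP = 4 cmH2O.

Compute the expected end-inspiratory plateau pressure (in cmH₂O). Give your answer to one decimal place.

11.0

Pplat = PEEP + Vt / Cstat = 4 + 440 / 62.9 = 4 + 6.995 = 10.995 cmH2O.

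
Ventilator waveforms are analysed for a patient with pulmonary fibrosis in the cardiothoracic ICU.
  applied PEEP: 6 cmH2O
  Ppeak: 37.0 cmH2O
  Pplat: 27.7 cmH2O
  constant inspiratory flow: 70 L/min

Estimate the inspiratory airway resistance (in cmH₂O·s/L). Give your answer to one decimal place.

Flow: 70 L/min ÷ 60 = 1.1667 L/s.
Raw = (PIP − Pplat) / flow = (37.0 − 27.7) / 1.1667 = 9.3 / 1.1667 = 7.971 cmH2O·s/L.

8.0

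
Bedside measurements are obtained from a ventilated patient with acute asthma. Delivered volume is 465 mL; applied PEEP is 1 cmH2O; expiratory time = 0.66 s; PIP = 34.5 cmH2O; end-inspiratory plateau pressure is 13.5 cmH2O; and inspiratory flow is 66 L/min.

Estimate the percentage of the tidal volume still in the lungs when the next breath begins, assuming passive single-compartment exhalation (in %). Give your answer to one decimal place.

Flow: 66 L/min ÷ 60 = 1.1 L/s.
R = (PIP − Pplat)/V̇ = (34.5 − 13.5) / 1.1 = 21.0/1.1 = 19.091 cmH2O·s/L.
C = Vt/(Pplat − PEEP) = 465.0 / (13.5 − 1) = 465.0/12.5 = 37.2 mL/cmH2O.
τ = R × C = 19.091 × 0.0372 L/cmH2O = 0.7102 s.
Fraction remaining at end-expiration = e^(−Te/τ) = e^(−0.66/0.7102) = 0.3948 → 39.48%.

39.5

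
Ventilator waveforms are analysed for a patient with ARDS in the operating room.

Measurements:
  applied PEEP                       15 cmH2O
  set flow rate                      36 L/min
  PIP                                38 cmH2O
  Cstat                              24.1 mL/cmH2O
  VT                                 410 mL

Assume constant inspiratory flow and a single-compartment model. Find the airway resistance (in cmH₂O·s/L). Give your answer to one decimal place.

Flow: 36 L/min ÷ 60 = 0.6 L/s.
Equation of motion (constant flow): PIP = Vt/C + R·V̇ + PEEP.
R·V̇ = PIP − Vt/C − PEEP = 38 − 410/24.1 − 15 = 38 − 17.012 − 15 = 5.988 cmH2O.
R = 5.988 / 0.6 = 9.98 cmH2O·s/L.

10.0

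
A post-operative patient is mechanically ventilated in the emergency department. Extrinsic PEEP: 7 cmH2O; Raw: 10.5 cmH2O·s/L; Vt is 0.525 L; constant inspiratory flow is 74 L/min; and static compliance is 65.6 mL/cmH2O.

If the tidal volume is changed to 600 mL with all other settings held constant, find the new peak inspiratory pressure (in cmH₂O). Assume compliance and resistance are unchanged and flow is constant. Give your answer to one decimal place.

29.1

Flow: 74 L/min ÷ 60 = 1.2333 L/s.
PIP = Vt/C + R·V̇ + PEEP (constant-flow equation of motion).
Only the elastic term changes: ΔPIP = ΔVt / C = (600 − 525) / 65.6 = 1.143 cmH2O.
Original PIP = 525/65.6 + 10.5×1.2333 + 7 = 27.953 cmH2O; new PIP = 27.953 + (1.143) = 29.096 cmH2O.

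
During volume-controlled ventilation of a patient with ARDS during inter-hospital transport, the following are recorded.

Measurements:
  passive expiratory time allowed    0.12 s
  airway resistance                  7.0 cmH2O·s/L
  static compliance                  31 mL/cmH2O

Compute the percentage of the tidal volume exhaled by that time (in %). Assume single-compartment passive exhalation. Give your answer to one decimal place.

42.5

τ = R × C = 7.0 × 31 mL/cmH2O = 7.0 × 0.031 L/cmH2O = 0.217 s.
Passive exhalation: V(t)/V₀ = e^(−t/τ) = e^(−0.12/0.217) = 0.5752.
Fraction exhaled = 1 − 0.5752 = 0.4248 → 42.48%.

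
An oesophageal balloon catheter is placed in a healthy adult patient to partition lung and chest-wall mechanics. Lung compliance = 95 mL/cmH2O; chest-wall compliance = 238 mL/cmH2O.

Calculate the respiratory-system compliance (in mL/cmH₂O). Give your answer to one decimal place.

67.9

Lung and chest wall are elastances in series: 1/Crs = 1/CL + 1/Ccw.
1/Crs = 1/95 + 1/238 = 0.01473.
Crs = 67.889 mL/cmH2O.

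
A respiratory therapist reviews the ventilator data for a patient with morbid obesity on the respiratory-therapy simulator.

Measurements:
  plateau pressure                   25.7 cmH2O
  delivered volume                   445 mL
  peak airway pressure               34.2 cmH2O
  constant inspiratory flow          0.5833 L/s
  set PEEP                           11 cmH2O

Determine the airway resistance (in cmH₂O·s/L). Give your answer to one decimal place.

Raw = (PIP − Pplat) / flow = (34.2 − 25.7) / 0.5833 = 8.5 / 0.5833 = 14.572 cmH2O·s/L.

14.6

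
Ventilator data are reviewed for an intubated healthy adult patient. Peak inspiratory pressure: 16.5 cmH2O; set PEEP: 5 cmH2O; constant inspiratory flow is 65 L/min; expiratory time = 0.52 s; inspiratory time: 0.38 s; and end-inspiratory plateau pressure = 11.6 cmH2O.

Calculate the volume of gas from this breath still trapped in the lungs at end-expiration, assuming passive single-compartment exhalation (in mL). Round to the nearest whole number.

65

Flow: 65 L/min ÷ 60 = 1.0833 L/s.
Vt = flow × Ti = 1.0833 L/s × 0.38 s × 1000 mL/L = 411.65 mL.
R = (PIP − Pplat)/V̇ = (16.5 − 11.6) / 1.0833 = 4.9/1.0833 = 4.523 cmH2O·s/L.
C = Vt/(Pplat − PEEP) = 411.65 / (11.6 − 5) = 411.65/6.6 = 62.371 mL/cmH2O.
τ = R × C = 4.523 × 0.06237 L/cmH2O = 0.2821 s.
Fraction remaining = e^(−Te/τ) = e^(−0.52/0.2821) = 0.1583.
Trapped volume = 411.65 × 0.1583 = 65.164 mL.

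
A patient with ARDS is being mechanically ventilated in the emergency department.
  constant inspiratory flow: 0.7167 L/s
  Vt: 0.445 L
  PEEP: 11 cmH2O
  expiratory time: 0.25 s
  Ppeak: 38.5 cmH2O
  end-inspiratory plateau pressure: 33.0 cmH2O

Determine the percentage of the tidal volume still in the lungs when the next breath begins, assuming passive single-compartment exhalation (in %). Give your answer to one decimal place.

R = (PIP − Pplat)/V̇ = (38.5 − 33.0) / 0.7167 = 5.5/0.7167 = 7.674 cmH2O·s/L.
C = Vt/(Pplat − PEEP) = 445.0 / (33.0 − 11) = 445.0/22.0 = 20.227 mL/cmH2O.
τ = R × C = 7.674 × 0.02023 L/cmH2O = 0.1552 s.
Fraction remaining at end-expiration = e^(−Te/τ) = e^(−0.25/0.1552) = 0.1997 → 19.97%.

20.0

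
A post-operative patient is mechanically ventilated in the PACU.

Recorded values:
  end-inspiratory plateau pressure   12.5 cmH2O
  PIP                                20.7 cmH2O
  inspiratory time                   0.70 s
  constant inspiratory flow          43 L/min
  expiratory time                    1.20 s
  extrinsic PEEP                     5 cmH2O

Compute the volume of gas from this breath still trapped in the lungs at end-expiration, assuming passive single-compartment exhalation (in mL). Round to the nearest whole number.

Flow: 43 L/min ÷ 60 = 0.7167 L/s.
Vt = flow × Ti = 0.7167 L/s × 0.70 s × 1000 mL/L = 501.69 mL.
R = (PIP − Pplat)/V̇ = (20.7 − 12.5) / 0.7167 = 8.2/0.7167 = 11.441 cmH2O·s/L.
C = Vt/(Pplat − PEEP) = 501.69 / (12.5 − 5) = 501.69/7.5 = 66.892 mL/cmH2O.
τ = R × C = 11.441 × 0.06689 L/cmH2O = 0.7653 s.
Fraction remaining = e^(−Te/τ) = e^(−1.20/0.7653) = 0.2085.
Trapped volume = 501.69 × 0.2085 = 104.6 mL.

105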